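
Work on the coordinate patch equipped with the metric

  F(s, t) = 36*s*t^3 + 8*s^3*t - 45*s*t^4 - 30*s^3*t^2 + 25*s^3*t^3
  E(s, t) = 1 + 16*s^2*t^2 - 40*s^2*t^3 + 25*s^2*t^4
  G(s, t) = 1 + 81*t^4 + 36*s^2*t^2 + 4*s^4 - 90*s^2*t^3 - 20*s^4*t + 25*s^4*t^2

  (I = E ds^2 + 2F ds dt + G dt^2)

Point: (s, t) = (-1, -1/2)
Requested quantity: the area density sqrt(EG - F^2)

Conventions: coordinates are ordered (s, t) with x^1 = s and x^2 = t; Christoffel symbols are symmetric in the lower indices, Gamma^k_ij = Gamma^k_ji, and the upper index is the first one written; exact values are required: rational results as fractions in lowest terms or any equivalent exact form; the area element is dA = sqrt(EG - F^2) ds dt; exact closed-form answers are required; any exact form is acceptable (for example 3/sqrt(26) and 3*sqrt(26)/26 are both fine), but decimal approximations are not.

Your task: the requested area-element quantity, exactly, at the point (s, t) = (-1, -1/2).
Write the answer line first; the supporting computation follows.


Answer: sqrt(EG - F^2) = sqrt(914)/4

E = 185/16, F = 351/16, G = 745/16; EG - F^2 = 457/8


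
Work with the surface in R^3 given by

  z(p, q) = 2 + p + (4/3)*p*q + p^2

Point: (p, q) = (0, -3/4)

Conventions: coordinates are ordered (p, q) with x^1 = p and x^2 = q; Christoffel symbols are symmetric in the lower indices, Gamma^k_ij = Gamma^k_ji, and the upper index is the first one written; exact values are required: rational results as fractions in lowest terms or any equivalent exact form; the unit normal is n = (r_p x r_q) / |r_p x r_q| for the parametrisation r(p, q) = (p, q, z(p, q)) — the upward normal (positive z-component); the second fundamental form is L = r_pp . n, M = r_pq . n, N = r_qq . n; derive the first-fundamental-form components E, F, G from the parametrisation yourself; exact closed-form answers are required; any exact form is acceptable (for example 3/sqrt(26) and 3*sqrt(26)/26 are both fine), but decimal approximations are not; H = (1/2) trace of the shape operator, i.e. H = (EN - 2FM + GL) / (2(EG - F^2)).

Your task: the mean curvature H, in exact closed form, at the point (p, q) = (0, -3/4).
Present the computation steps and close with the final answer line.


z_p = 0, z_q = 0, z_pp = 2, z_pq = 4/3, z_qq = 0
E = 1, F = 0, G = 1; answer radicand W^2 = 1
unnormalised second-form numerators: l = 2, m = 4/3, n = 0; L = l/sqrt(1), and similarly M = m/sqrt(W^2), N = n/sqrt(W^2)
H = (E*n - 2*F*m + G*l) / (2*(EG - F^2)*sqrt(W^2)); E*n - 2*F*m + G*l = 2, EG - F^2 = 1, so H = (1)/sqrt(1)

Answer: H = 1


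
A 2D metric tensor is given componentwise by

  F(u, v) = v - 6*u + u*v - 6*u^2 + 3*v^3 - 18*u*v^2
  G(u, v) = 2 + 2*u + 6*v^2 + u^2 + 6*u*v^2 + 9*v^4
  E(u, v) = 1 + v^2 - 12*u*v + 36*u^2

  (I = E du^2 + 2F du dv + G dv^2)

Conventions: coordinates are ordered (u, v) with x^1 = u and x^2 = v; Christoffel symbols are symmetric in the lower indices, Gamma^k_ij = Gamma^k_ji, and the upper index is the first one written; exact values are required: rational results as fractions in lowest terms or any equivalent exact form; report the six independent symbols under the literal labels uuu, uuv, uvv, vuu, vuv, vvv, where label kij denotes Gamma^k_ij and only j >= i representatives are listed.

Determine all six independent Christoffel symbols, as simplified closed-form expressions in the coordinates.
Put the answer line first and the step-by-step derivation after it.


Answer: Gamma_uuu = (36*u - 6*v)/(37*u^2 + 6*u*v^2 - 12*u*v + 2*u + 9*v^4 + 7*v^2 + 2), Gamma_uuv = (-6*u + v)/(37*u^2 + 6*u*v^2 - 12*u*v + 2*u + 9*v^4 + 7*v^2 + 2), Gamma_uvv = (-36*u*v + 6*v^2)/(37*u^2 + 6*u*v^2 - 12*u*v + 2*u + 9*v^4 + 7*v^2 + 2), Gamma_vuu = (-6*u - 18*v^2 - 6)/(37*u^2 + 6*u*v^2 - 12*u*v + 2*u + 9*v^4 + 7*v^2 + 2), Gamma_vuv = (u + 3*v^2 + 1)/(37*u^2 + 6*u*v^2 - 12*u*v + 2*u + 9*v^4 + 7*v^2 + 2), Gamma_vvv = (6*u*v + 18*v^3 + 6*v)/(37*u^2 + 6*u*v^2 - 12*u*v + 2*u + 9*v^4 + 7*v^2 + 2)

E = 1 + v^2 - 12*u*v + 36*u^2; F = v - 6*u + u*v - 6*u^2 + 3*v^3 - 18*u*v^2; G = 2 + 2*u + 6*v^2 + u^2 + 6*u*v^2 + 9*v^4
Gamma^k_ij = (1/2) g^{kl} (d_i g_jl + d_j g_il - d_l g_ij), with g^inv = (1/(EG-F^2)) [[G, -F], [-F, E]]
first partials: E_u = -12*v + 72*u, E_v = 2*v - 12*u, F_u = -6 + v - 12*u - 18*v^2, F_v = 1 + u + 9*v^2 - 36*u*v, G_u = 2 + 2*u + 6*v^2, G_v = 12*v + 12*u*v + 36*v^3
D = EG - F^2 = 2 + 2*u + 7*v^2 - 12*u*v + 37*u^2 + 6*u*v^2 + 9*v^4
expanded: Gamma^u_uu = (G E_u - 2F F_u + F E_v)/(2D), Gamma^u_uv = (G E_v - F G_u)/(2D), Gamma^u_vv = (2G F_v - G G_u - F G_v)/(2D), Gamma^v_uu = (2E F_u - E E_v - F E_u)/(2D), Gamma^v_uv = (E G_u - F E_v)/(2D), Gamma^v_vv = (E G_v - 2F F_v + F G_u)/(2D); substitute and cancel common factors


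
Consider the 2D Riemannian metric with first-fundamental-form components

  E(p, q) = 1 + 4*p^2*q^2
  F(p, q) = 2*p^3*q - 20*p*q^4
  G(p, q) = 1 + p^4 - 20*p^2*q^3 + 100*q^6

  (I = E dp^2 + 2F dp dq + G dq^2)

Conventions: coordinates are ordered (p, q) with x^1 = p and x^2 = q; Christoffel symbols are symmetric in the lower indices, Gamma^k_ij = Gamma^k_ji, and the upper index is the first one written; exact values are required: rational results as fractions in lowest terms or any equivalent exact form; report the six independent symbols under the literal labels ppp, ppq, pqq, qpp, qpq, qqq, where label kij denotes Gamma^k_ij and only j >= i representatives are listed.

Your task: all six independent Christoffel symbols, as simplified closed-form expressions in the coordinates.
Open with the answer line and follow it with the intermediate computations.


Answer: Gamma_ppp = 4*p*q^2/(p^4 - 20*p^2*q^3 + 4*p^2*q^2 + 100*q^6 + 1), Gamma_ppq = 4*p^2*q/(p^4 - 20*p^2*q^3 + 4*p^2*q^2 + 100*q^6 + 1), Gamma_pqq = -60*p*q^3/(p^4 - 20*p^2*q^3 + 4*p^2*q^2 + 100*q^6 + 1), Gamma_qpp = (2*p^2*q - 20*q^4)/(p^4 - 20*p^2*q^3 + 4*p^2*q^2 + 100*q^6 + 1), Gamma_qpq = (2*p^3 - 20*p*q^3)/(p^4 - 20*p^2*q^3 + 4*p^2*q^2 + 100*q^6 + 1), Gamma_qqq = (-30*p^2*q^2 + 300*q^5)/(p^4 - 20*p^2*q^3 + 4*p^2*q^2 + 100*q^6 + 1)

E = 1 + 4*p^2*q^2; F = 2*p^3*q - 20*p*q^4; G = 1 + p^4 - 20*p^2*q^3 + 100*q^6
Gamma^k_ij = (1/2) g^{kl} (d_i g_jl + d_j g_il - d_l g_ij), with g^inv = (1/(EG-F^2)) [[G, -F], [-F, E]]
first partials: E_p = 8*p*q^2, E_q = 8*p^2*q, F_p = 6*p^2*q - 20*q^4, F_q = 2*p^3 - 80*p*q^3, G_p = 4*p^3 - 40*p*q^3, G_q = -60*p^2*q^2 + 600*q^5
D = EG - F^2 = 1 + 4*p^2*q^2 + p^4 - 20*p^2*q^3 + 100*q^6
expanded: Gamma^p_pp = (G E_p - 2F F_p + F E_q)/(2D), Gamma^p_pq = (G E_q - F G_p)/(2D), Gamma^p_qq = (2G F_q - G G_p - F G_q)/(2D), Gamma^q_pp = (2E F_p - E E_q - F E_p)/(2D), Gamma^q_pq = (E G_p - F E_q)/(2D), Gamma^q_qq = (E G_q - 2F F_q + F G_p)/(2D); substitute and cancel common factors


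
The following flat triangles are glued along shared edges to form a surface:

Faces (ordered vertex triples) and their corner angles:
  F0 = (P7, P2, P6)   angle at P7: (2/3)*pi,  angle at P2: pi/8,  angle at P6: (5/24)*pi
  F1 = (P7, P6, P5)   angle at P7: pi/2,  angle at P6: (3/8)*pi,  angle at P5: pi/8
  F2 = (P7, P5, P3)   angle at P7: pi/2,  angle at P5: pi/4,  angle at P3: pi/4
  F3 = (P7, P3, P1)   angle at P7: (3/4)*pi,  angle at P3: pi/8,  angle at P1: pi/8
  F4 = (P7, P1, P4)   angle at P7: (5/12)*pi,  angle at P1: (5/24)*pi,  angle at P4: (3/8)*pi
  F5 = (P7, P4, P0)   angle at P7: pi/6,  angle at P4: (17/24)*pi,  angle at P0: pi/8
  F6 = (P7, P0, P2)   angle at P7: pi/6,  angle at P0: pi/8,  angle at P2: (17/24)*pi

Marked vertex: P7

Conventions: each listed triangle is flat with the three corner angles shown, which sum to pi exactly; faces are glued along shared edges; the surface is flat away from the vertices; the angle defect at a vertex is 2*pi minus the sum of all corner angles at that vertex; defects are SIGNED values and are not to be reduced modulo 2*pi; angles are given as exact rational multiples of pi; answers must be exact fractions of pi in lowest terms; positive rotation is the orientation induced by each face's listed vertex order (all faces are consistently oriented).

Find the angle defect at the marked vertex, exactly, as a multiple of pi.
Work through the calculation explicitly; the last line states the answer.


Sum of corner angles at P7: (19/6)*pi
defect = 2*pi - (19/6)*pi

Answer: defect(P7) = (-7/6)*pi


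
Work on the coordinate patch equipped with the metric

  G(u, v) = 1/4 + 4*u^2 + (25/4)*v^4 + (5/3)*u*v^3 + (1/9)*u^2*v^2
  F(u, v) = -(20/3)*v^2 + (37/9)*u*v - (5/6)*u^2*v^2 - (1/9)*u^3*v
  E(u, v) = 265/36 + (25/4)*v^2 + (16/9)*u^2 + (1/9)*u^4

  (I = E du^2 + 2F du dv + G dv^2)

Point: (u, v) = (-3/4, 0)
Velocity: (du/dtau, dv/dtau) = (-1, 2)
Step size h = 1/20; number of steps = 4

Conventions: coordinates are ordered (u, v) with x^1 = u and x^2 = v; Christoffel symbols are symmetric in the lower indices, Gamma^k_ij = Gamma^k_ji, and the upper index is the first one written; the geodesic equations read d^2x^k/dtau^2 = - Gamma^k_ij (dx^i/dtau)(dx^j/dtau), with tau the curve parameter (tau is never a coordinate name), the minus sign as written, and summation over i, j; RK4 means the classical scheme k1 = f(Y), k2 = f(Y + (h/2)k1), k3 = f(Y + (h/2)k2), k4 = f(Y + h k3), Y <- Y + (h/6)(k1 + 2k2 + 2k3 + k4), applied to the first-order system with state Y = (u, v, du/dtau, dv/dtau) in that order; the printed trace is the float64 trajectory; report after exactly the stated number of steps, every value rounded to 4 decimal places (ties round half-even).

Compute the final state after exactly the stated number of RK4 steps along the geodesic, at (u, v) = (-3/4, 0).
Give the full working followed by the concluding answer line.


f(Y) = (du/dtau, dv/dtau, -Gamma^u_ij Y'^i Y'^j, -Gamma^v_ij Y'^i Y'^j) with the Gammas evaluated at the stage position; h = 0.050000; intermediate values shown to 6 dp
step 0: u = -0.7500, v = 0.0000, du/dtau = -1.0000, dv/dtau = 2.0000
step 1:
  k1: at (u, v) = (-0.750000, 0.000000), (du/dtau, dv/dtau) = (-1.000000, 2.000000); Gamma_uuu = -0.169966, Gamma_uuv = 0.000000, Gamma_uvv = -0.004342, Gamma_vuu = 0.000000, Gamma_vuv = -1.200000, Gamma_vvv = 0.000000; k1 = (-1.000000, 2.000000, 0.187335, -4.800000)
  k2: at (u, v) = (-0.775000, 0.050000), (du/dtau, dv/dtau) = (-0.995317, 1.880000); Gamma_uuu = -0.175698, Gamma_uuv = 0.012793, Gamma_uvv = -0.088633, Gamma_vuu = -0.054442, Gamma_vuv = -1.167889, Gamma_vvv = -0.005814; k2 = (-0.995317, 1.880000, 0.535196, -4.296212)
  k3: at (u, v) = (-0.774883, 0.047000), (du/dtau, dv/dtau) = (-0.986620, 1.892595); Gamma_uuu = -0.175576, Gamma_uuv = 0.012166, Gamma_uvv = -0.083564, Gamma_vuu = -0.051181, Gamma_vuv = -1.168123, Gamma_vvv = -0.005082; k3 = (-0.986620, 1.892595, 0.515664, -4.294383)
  k4: at (u, v) = (-0.799331, 0.094630), (du/dtau, dv/dtau) = (-0.974217, 1.785281); Gamma_uuu = -0.182736, Gamma_uuv = 0.019850, Gamma_uvv = -0.163115, Gamma_vuu = -0.099172, Gamma_vuv = -1.136984, Gamma_vvv = -0.021722; k4 = (-0.974217, 1.785281, 0.762371, -3.791641)
  Y <- Y + (h/6)(k1 + 2k2 + 2k3 + k4): u = -0.7995, v = 0.0944, du/dtau = -0.9746, dv/dtau = 1.7852
step 2:
  k1: at (u, v) = (-0.799484, 0.094421), (du/dtau, dv/dtau) = (-0.974571, 1.785226); Gamma_uuu = -0.182750, Gamma_uuv = 0.019824, Gamma_uvv = -0.162757, Gamma_vuu = -0.098926, Gamma_vuv = -1.136815, Gamma_vvv = -0.021618; k1 = (-0.974571, 1.785226, 0.761267, -3.792877)
  k2: at (u, v) = (-0.823848, 0.139051), (du/dtau, dv/dtau) = (-0.955540, 1.690404); Gamma_uuu = -0.191504, Gamma_uuv = 0.023199, Gamma_uvv = -0.236766, Gamma_vuu = -0.140856, Gamma_vuv = -1.106558, Gamma_vvv = -0.046644; k2 = (-0.955540, 1.690404, 0.926347, -3.312840)
  k3: at (u, v) = (-0.823373, 0.136681), (du/dtau, dv/dtau) = (-0.951413, 1.702405); Gamma_uuu = -0.191138, Gamma_uuv = 0.023103, Gamma_uvv = -0.232795, Gamma_vuu = -0.138504, Gamma_vuv = -1.107231, Gamma_vvv = -0.045047; k3 = (-0.951413, 1.702405, 0.922538, -3.330816)
  k4: at (u, v) = (-0.847055, 0.179541), (du/dtau, dv/dtau) = (-0.928445, 1.618686); Gamma_uuu = -0.201319, Gamma_uuv = 0.023401, Gamma_uvv = -0.303735, Gamma_vuu = -0.176879, Gamma_vuv = -1.078728, Gamma_vvv = -0.076565; k4 = (-0.928445, 1.618686, 1.039704, -2.889273)
  Y <- Y + (h/6)(k1 + 2k2 + 2k3 + k4): u = -0.8471, v = 0.1793, du/dtau = -0.9287, dv/dtau = 1.6188
step 3:
  k1: at (u, v) = (-0.847125, 0.179333), (du/dtau, dv/dtau) = (-0.928749, 1.618814); Gamma_uuu = -0.201296, Gamma_uuv = 0.023406, Gamma_uvv = -0.303378, Gamma_vuu = -0.176646, Gamma_vuv = -1.078667, Gamma_vvv = -0.076376; k1 = (-0.928749, 1.618814, 1.039034, -2.890972)
  k2: at (u, v) = (-0.870344, 0.219804), (du/dtau, dv/dtau) = (-0.902773, 1.546540); Gamma_uuu = -0.212857, Gamma_uuv = 0.021230, Gamma_uvv = -0.370574, Gamma_vuu = -0.211554, Gamma_vuv = -1.051813, Gamma_vvv = -0.112700; k2 = (-0.902773, 1.546540, 1.119093, -2.495057)
  k3: at (u, v) = (-0.869694, 0.217997), (du/dtau, dv/dtau) = (-0.900771, 1.556438); Gamma_uuu = -0.212360, Gamma_uuv = 0.021378, Gamma_uvv = -0.367528, Gamma_vuu = -0.209886, Gamma_vuv = -1.052595, Gamma_vvv = -0.110890; k3 = (-0.900771, 1.556438, 1.122586, -2.512533)
  k4: at (u, v) = (-0.892164, 0.257155), (du/dtau, dv/dtau) = (-0.872619, 1.493188); Gamma_uuu = -0.225298, Gamma_uuv = 0.017365, Gamma_uvv = -0.433181, Gamma_vuu = -0.243210, Gamma_vuv = -1.027567, Gamma_vvv = -0.151651; k4 = (-0.872619, 1.493188, 1.182632, -2.154490)
  Y <- Y + (h/6)(k1 + 2k2 + 2k3 + k4): u = -0.8922, v = 0.2570, du/dtau = -0.8729, dv/dtau = 1.4933
step 4:
  k1: at (u, v) = (-0.892196, 0.256983), (du/dtau, dv/dtau) = (-0.872873, 1.493309); Gamma_uuu = -0.225255, Gamma_uuv = 0.017389, Gamma_uvv = -0.432876, Gamma_vuu = -0.243016, Gamma_vuv = -1.027547, Gamma_vvv = -0.151434; k1 = (-0.872873, 1.493309, 1.182256, -2.155904)
  k2: at (u, v) = (-0.914017, 0.294316), (du/dtau, dv/dtau) = (-0.843317, 1.439411); Gamma_uuu = -0.239484, Gamma_uuv = 0.011990, Gamma_uvv = -0.496462, Gamma_vuu = -0.274716, Gamma_vuv = -1.004214, Gamma_vvv = -0.195472; k2 = (-0.843317, 1.439411, 1.228048, -1.837617)
  k3: at (u, v) = (-0.913278, 0.292968), (du/dtau, dv/dtau) = (-0.842172, 1.447368); Gamma_uuu = -0.238942, Gamma_uuv = 0.012211, Gamma_uvv = -0.494138, Gamma_vuu = -0.273545, Gamma_vuv = -1.004995, Gamma_vvv = -0.193782; k3 = (-0.842172, 1.447368, 1.234396, -1.850082)
  k4: at (u, v) = (-0.934304, 0.329351), (du/dtau, dv/dtau) = (-0.811154, 1.400805); Gamma_uuu = -0.254632, Gamma_uuv = 0.005711, Gamma_uvv = -0.557517, Gamma_vuu = -0.305061, Gamma_vuv = -0.983275, Gamma_vvv = -0.241546; k4 = (-0.811154, 1.400805, 1.274510, -1.559832)
  Y <- Y + (h/6)(k1 + 2k2 + 2k3 + k4): u = -0.9343, v = 0.3292, du/dtau = -0.8114, dv/dtau = 1.4009

Answer: u = -0.9343, v = 0.3292, du/dtau = -0.8114, dv/dtau = 1.4009


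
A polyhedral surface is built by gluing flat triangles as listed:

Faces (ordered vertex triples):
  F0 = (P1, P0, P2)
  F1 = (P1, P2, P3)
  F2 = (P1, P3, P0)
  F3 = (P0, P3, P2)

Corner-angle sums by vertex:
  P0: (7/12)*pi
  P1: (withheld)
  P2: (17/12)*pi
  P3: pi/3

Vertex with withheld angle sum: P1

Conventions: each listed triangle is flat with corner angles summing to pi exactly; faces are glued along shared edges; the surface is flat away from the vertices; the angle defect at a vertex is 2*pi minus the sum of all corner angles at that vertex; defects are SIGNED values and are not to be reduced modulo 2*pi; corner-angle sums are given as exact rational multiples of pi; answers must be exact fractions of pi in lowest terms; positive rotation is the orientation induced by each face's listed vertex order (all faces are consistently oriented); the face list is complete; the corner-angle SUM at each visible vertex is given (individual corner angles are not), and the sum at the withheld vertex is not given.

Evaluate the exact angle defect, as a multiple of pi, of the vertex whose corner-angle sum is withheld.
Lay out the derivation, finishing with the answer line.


V = 4, E = 6, F = 4; chi = V - E + F = 2
Gauss-Bonnet: total defect = 2*pi*chi = 4*pi; visible defects sum to (11/3)*pi

Answer: defect(P1) = pi/3


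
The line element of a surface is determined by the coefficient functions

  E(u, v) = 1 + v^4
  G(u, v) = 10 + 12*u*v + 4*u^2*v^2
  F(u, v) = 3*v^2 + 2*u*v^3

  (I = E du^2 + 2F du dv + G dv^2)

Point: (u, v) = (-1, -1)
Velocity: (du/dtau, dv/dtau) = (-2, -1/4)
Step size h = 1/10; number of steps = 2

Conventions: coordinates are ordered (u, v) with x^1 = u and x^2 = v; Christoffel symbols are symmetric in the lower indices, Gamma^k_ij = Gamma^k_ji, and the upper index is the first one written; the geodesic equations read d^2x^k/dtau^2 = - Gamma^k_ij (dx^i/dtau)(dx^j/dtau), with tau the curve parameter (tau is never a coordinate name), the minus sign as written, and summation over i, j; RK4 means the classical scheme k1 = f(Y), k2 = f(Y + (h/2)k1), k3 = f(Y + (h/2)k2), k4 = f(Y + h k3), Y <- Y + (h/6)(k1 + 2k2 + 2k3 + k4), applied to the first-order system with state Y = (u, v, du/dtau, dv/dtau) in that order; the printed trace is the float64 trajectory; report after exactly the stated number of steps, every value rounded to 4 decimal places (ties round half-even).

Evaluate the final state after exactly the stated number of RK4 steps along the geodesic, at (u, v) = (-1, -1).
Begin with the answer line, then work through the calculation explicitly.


Answer: u = -1.3987, v = -1.0431, du/dtau = -1.9876, dv/dtau = -0.1857

f(Y) = (du/dtau, dv/dtau, -Gamma^u_ij Y'^i Y'^j, -Gamma^v_ij Y'^i Y'^j) with the Gammas evaluated at the stage position; h = 0.100000; intermediate values shown to 6 dp
step 0: u = -1.0000, v = -1.0000, du/dtau = -2.0000, dv/dtau = -0.2500
step 1:
  k1: at (u, v) = (-1.000000, -1.000000), (du/dtau, dv/dtau) = (-2.000000, -0.250000); Gamma_uuu = 0.000000, Gamma_uuv = -0.074074, Gamma_uvv = -0.074074, Gamma_vuu = 0.000000, Gamma_vuv = -0.370370, Gamma_vvv = -0.370370; k1 = (-2.000000, -0.250000, 0.078704, 0.393519)
  k2: at (u, v) = (-1.100000, -1.012500), (du/dtau, dv/dtau) = (-1.996065, -0.230324); Gamma_uuu = 0.000000, Gamma_uuv = -0.070664, Gamma_uvv = -0.076771, Gamma_vuu = 0.000000, Gamma_vuv = -0.360331, Gamma_vvv = -0.391470; k2 = (-1.996065, -0.230324, 0.069047, 0.352085)
  k3: at (u, v) = (-1.099803, -1.011516), (du/dtau, dv/dtau) = (-1.996548, -0.232396); Gamma_uuu = 0.000000, Gamma_uuv = -0.070532, Gamma_uvv = -0.076688, Gamma_vuu = 0.000000, Gamma_vuv = -0.360183, Gamma_vvv = -0.391620; k3 = (-1.996548, -0.232396, 0.069594, 0.355392)
  k4: at (u, v) = (-1.199655, -1.023240), (du/dtau, dv/dtau) = (-1.993041, -0.214461); Gamma_uuu = 0.000000, Gamma_uuv = -0.067266, Gamma_uvv = -0.078864, Gamma_vuu = 0.000000, Gamma_vuv = -0.350464, Gamma_vvv = -0.410887; k4 = (-1.993041, -0.214461, 0.061130, 0.318495)
  Y <- Y + (h/6)(k1 + 2k2 + 2k3 + k4): u = -1.1996, v = -1.0232, du/dtau = -1.9930, dv/dtau = -0.2146
step 2:
  k1: at (u, v) = (-1.199638, -1.023165), (du/dtau, dv/dtau) = (-1.993048, -0.214551); Gamma_uuu = 0.000000, Gamma_uuv = -0.067257, Gamma_uvv = -0.078858, Gamma_vuu = 0.000000, Gamma_vuv = -0.350454, Gamma_vvv = -0.410899; k1 = (-1.993048, -0.214551, 0.061150, 0.318629)
  k2: at (u, v) = (-1.299290, -1.033893), (du/dtau, dv/dtau) = (-1.989991, -0.198619); Gamma_uuu = 0.000000, Gamma_uuv = -0.064103, Gamma_uvv = -0.080559, Gamma_vuu = 0.000000, Gamma_vuv = -0.341025, Gamma_vvv = -0.428566; k2 = (-1.989991, -0.198619, 0.053852, 0.286487)
  k3: at (u, v) = (-1.299137, -1.033096), (du/dtau, dv/dtau) = (-1.990355, -0.200226); Gamma_uuu = 0.000000, Gamma_uuv = -0.064012, Gamma_uvv = -0.080497, Gamma_vuu = 0.000000, Gamma_vuv = -0.340923, Gamma_vvv = -0.428717; k3 = (-1.990355, -0.200226, 0.054248, 0.288917)
  k4: at (u, v) = (-1.398673, -1.043188), (du/dtau, dv/dtau) = (-1.987623, -0.185659); Gamma_uuu = 0.000000, Gamma_uuv = -0.061020, Gamma_uvv = -0.081813, Gamma_vuu = 0.000000, Gamma_vuv = -0.331843, Gamma_vvv = -0.444925; k4 = (-1.987623, -0.185659, 0.047855, 0.260249)
  Y <- Y + (h/6)(k1 + 2k2 + 2k3 + k4): u = -1.3987, v = -1.0431, du/dtau = -1.9876, dv/dtau = -0.1857


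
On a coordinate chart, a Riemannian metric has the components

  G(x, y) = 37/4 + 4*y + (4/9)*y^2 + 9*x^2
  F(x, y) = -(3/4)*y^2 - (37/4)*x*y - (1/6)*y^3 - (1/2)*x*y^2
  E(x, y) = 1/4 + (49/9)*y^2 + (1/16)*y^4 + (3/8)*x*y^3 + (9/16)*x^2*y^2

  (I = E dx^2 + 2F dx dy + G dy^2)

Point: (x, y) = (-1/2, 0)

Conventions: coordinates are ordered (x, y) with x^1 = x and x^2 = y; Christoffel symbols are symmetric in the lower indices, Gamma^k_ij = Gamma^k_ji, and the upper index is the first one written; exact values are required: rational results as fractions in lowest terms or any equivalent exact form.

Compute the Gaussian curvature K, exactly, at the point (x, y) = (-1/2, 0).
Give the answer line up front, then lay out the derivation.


Answer: K = -292439/38088

E = 1/4, F = 0, G = 23/2, EG - F^2 = 23/8 at the point
E_x = 0, E_y = 0, F_x = 0, F_y = 37/8, G_x = -9, G_y = 4
E_yy = 3217/288, F_xy = -37/4, G_xx = 18
Apply the Brioschi formula K = (det M1 - det M2)/(EG - F^2)^2 over the derivative matrices of E, F, G.
M1 = [[-E_yy/2 + F_xy - G_xx/2, E_x/2, F_x - E_y/2], [F_y - G_x/2, E, F], [G_y/2, F, G]] = [[-13729/576, 0, 0], [73/8, 1/4, 0], [2, 0, 23/2]]; det M1 = -315767/4608
M2 = [[0, E_y/2, G_x/2], [E_y/2, E, F], [G_x/2, F, G]] = [[0, 0, -9/2], [0, 1/4, 0], [-9/2, 0, 23/2]]; det M2 = -81/16
det M1 - det M2 = -292439/4608; K = -292439/4608 / (23/8)^2 = -292439/38088


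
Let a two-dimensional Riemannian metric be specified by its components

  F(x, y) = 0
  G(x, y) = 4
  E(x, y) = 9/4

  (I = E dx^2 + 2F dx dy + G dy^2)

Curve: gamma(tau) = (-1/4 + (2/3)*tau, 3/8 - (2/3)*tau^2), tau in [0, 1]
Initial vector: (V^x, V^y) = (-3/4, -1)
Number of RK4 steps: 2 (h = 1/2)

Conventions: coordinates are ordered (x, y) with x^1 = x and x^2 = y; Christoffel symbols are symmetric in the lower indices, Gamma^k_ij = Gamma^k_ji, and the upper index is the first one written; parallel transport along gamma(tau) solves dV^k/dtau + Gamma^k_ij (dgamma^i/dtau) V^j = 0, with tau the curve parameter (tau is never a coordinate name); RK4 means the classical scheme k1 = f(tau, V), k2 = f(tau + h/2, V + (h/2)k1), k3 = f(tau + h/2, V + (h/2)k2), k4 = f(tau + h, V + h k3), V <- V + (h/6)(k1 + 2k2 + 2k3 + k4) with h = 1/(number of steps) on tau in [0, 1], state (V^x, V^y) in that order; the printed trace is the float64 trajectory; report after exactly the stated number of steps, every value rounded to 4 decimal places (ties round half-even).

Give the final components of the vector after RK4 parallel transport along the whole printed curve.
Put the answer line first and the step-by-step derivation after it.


Answer: V^x = -0.7500, V^y = -1.0000

gamma'(tau) = (2/3, -(4/3)*tau); f(tau, V)^k = -Gamma^k_ij(gamma(tau)) gamma'^i(tau) V^j; h = 1/2; intermediate values shown to 6 dp
curve data and Christoffel symbols at the stage parameters:
  tau = 0.000000: gamma = (-0.250000, 0.375000), gamma' = (0.666667, 0.000000); Gamma_xxx = 0.000000, Gamma_xxy = 0.000000, Gamma_xyy = 0.000000, Gamma_yxx = 0.000000, Gamma_yxy = 0.000000, Gamma_yyy = 0.000000
  tau = 0.250000: gamma = (-0.083333, 0.333333), gamma' = (0.666667, -0.333333); Gamma_xxx = 0.000000, Gamma_xxy = 0.000000, Gamma_xyy = 0.000000, Gamma_yxx = 0.000000, Gamma_yxy = 0.000000, Gamma_yyy = 0.000000
  tau = 0.500000: gamma = (0.083333, 0.208333), gamma' = (0.666667, -0.666667); Gamma_xxx = 0.000000, Gamma_xxy = 0.000000, Gamma_xyy = 0.000000, Gamma_yxx = 0.000000, Gamma_yxy = 0.000000, Gamma_yyy = 0.000000
  tau = 0.750000: gamma = (0.250000, 0.000000), gamma' = (0.666667, -1.000000); Gamma_xxx = 0.000000, Gamma_xxy = 0.000000, Gamma_xyy = 0.000000, Gamma_yxx = 0.000000, Gamma_yxy = 0.000000, Gamma_yyy = 0.000000
  tau = 1.000000: gamma = (0.416667, -0.291667), gamma' = (0.666667, -1.333333); Gamma_xxx = 0.000000, Gamma_xxy = 0.000000, Gamma_xyy = 0.000000, Gamma_yxx = 0.000000, Gamma_yxy = 0.000000, Gamma_yyy = 0.000000
step 0: V^x = -0.7500, V^y = -1.0000
step 1: k1 = (0.000000, 0.000000), k2 = (0.000000, 0.000000), k3 = (0.000000, 0.000000), k4 = (0.000000, 0.000000); V <- V + (h/6)(k1 + 2k2 + 2k3 + k4): V^x = -0.7500, V^y = -1.0000
step 2: k1 = (0.000000, 0.000000), k2 = (0.000000, 0.000000), k3 = (0.000000, 0.000000), k4 = (0.000000, 0.000000); V <- V + (h/6)(k1 + 2k2 + 2k3 + k4): V^x = -0.7500, V^y = -1.0000


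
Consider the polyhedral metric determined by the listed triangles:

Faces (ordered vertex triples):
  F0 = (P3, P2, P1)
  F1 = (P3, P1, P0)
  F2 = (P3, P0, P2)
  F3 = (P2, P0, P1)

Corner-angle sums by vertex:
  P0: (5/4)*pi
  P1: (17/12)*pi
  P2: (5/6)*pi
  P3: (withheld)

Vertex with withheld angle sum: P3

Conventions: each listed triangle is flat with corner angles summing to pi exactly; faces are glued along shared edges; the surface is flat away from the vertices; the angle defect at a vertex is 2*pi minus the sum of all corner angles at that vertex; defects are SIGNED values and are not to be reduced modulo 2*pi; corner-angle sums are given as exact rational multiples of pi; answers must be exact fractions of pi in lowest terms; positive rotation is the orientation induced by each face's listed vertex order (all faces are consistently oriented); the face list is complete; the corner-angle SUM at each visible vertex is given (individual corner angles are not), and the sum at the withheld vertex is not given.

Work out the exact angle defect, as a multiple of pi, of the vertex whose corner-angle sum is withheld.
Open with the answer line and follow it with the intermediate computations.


Answer: defect(P3) = (3/2)*pi

V = 4, E = 6, F = 4; chi = V - E + F = 2
Gauss-Bonnet: total defect = 2*pi*chi = 4*pi; visible defects sum to (5/2)*pi


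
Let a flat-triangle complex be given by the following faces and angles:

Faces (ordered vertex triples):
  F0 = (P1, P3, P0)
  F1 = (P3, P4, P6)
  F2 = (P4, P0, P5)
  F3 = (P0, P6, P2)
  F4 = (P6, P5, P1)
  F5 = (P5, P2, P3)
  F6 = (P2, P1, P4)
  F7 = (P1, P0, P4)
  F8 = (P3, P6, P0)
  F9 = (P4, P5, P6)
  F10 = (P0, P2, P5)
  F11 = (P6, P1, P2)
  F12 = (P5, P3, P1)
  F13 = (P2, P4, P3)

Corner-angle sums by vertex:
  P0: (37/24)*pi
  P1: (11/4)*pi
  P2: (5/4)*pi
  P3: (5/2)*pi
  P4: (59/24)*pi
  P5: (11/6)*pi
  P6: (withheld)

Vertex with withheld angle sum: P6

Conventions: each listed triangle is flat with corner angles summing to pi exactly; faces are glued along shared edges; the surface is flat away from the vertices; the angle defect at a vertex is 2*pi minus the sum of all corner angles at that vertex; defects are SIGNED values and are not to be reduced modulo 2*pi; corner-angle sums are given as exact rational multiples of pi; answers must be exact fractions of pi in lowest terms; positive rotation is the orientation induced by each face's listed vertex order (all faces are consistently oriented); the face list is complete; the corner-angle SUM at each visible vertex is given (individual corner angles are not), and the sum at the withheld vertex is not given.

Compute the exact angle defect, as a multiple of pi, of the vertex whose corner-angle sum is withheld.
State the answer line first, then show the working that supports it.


Answer: defect(P6) = pi/3

V = 7, E = 21, F = 14; chi = V - E + F = 0
Gauss-Bonnet: total defect = 2*pi*chi = 0; visible defects sum to -pi/3


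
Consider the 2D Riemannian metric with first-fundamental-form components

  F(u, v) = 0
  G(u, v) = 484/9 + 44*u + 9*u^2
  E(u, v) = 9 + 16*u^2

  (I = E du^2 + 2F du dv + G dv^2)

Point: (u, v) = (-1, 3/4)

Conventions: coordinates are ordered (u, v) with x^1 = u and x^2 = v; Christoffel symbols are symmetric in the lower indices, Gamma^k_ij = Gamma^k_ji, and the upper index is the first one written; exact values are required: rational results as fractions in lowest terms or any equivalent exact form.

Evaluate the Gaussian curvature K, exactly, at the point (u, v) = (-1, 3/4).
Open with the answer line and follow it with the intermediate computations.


Answer: K = -144/8125

E = 25, F = 0, G = 169/9, EG - F^2 = 4225/9 at the point
E_u = -32, E_v = 0, F_u = 0, F_v = 0, G_u = 26, G_v = 0
E_vv = 0, F_uv = 0, G_uu = 18
Brioschi: K = (det M1 - det M2) / (EG - F^2)^2 with the standard first/second-derivative matrices M1, M2.
M1 = [[-E_vv/2 + F_uv - G_uu/2, E_u/2, F_u - E_v/2], [F_v - G_u/2, E, F], [G_v/2, F, G]] = [[-9, -16, 0], [-13, 25, 0], [0, 0, 169/9]]; det M1 = -73177/9
M2 = [[0, E_v/2, G_u/2], [E_v/2, E, F], [G_u/2, F, G]] = [[0, 0, 13], [0, 25, 0], [13, 0, 169/9]]; det M2 = -4225
det M1 - det M2 = -35152/9; K = -35152/9 / (4225/9)^2 = -144/8125


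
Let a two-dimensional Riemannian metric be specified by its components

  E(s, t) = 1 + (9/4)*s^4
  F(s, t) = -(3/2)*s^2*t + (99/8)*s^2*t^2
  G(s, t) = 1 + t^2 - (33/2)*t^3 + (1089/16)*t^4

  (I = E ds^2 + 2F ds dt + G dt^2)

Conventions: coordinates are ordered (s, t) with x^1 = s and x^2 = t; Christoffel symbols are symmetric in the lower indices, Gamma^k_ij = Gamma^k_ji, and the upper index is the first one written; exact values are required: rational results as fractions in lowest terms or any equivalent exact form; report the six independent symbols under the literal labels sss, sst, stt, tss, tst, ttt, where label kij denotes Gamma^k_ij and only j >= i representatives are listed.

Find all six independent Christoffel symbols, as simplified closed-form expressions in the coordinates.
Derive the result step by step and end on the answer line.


E = 1 + (9/4)*s^4; F = -(3/2)*s^2*t + (99/8)*s^2*t^2; G = 1 + t^2 - (33/2)*t^3 + (1089/16)*t^4
Gamma^k_ij = (1/2) g^{kl} (d_i g_jl + d_j g_il - d_l g_ij), with g^inv = (1/(EG-F^2)) [[G, -F], [-F, E]]
first partials: E_s = 9*s^3, E_t = 0, F_s = -3*s*t + (99/4)*s*t^2, F_t = -(3/2)*s^2 + (99/4)*s^2*t, G_s = 0, G_t = 2*t - (99/2)*t^2 + (1089/4)*t^3
D = EG - F^2 = 1 + t^2 - (33/2)*t^3 + (1089/16)*t^4 + (9/4)*s^4
expanded: Gamma^s_ss = (G E_s - 2F F_s + F E_t)/(2D), Gamma^s_st = (G E_t - F G_s)/(2D), Gamma^s_tt = (2G F_t - G G_s - F G_t)/(2D), Gamma^t_ss = (2E F_s - E E_t - F E_s)/(2D), Gamma^t_st = (E G_s - F E_t)/(2D), Gamma^t_tt = (E G_t - 2F F_t + F G_s)/(2D); substitute and cancel common factors

Answer: Gamma_sss = 72*s^3/(36*s^4 + 1089*t^4 - 264*t^3 + 16*t^2 + 16), Gamma_sst = 0, Gamma_stt = (396*s^2*t - 24*s^2)/(36*s^4 + 1089*t^4 - 264*t^3 + 16*t^2 + 16), Gamma_tss = (396*s*t^2 - 48*s*t)/(36*s^4 + 1089*t^4 - 264*t^3 + 16*t^2 + 16), Gamma_tst = 0, Gamma_ttt = (2178*t^3 - 396*t^2 + 16*t)/(36*s^4 + 1089*t^4 - 264*t^3 + 16*t^2 + 16)


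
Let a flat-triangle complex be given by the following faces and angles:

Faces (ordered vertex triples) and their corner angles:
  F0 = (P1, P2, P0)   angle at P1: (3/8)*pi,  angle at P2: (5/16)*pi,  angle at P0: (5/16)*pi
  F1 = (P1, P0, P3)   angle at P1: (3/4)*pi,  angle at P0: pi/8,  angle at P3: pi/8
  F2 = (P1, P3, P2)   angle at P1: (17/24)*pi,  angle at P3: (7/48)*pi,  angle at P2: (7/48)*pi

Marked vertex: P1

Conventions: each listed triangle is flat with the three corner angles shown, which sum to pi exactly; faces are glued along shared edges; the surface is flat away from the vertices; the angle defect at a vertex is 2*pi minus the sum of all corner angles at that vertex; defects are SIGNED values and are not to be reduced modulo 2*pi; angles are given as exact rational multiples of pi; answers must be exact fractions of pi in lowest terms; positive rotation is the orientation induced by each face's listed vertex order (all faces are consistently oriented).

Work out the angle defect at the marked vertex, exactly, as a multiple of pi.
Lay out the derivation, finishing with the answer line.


Sum of corner angles at P1: (11/6)*pi
defect = 2*pi - (11/6)*pi

Answer: defect(P1) = pi/6


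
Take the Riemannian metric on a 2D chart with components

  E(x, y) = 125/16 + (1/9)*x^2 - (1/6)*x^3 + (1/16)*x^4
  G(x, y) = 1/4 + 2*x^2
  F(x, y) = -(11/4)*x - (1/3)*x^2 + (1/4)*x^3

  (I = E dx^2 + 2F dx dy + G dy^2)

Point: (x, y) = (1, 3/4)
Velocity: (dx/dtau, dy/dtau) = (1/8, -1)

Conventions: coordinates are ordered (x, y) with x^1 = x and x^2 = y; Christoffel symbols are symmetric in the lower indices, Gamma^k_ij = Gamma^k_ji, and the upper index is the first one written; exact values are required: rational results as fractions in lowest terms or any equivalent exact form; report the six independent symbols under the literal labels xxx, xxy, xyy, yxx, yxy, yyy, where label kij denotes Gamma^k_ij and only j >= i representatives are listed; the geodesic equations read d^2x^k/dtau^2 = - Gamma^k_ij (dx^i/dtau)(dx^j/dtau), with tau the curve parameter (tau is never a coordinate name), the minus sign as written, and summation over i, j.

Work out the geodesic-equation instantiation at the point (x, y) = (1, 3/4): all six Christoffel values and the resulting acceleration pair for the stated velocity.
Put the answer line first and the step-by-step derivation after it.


Answer: Gamma_xxx = -23/29, Gamma_xxy = 1632/2755, Gamma_xyy = -1296/2755, Gamma_yxx = -190/87, Gamma_yxy = 4504/2755, Gamma_yyy = -1632/2755; accelerations (d^2x/dtau^2, d^2y/dtau^2) = (111241/176320, 273793/264480)

E = 563/72, F = -17/6, G = 9/4 at the point
E_x = -1/36, E_y = 0, F_x = -8/3, F_y = 0, G_x = 4, G_y = 0
EG - F^2 = 2755/288;  g^inv = (288/2755) * [[9/4, 17/6], [17/6, 563/72]]
first-kind symbols [ij,l] = (1/2)(d_i g_jl + d_j g_il - d_l g_ij): [xx,x] = E_x/2 = -1/72, [xx,y] = F_x - E_y/2 = -8/3, [xy,x] = E_y/2 = 0, [xy,y] = G_x/2 = 2, [yy,x] = F_y - G_x/2 = -2, [yy,y] = G_y/2 = 0
Gamma^x_ij = (G*[ij,x] - F*[ij,y])/(EG - F^2), Gamma^y_ij = (E*[ij,y] - F*[ij,x])/(EG - F^2)
Gamma_xxx = -23/29, Gamma_xxy = 1632/2755, Gamma_xyy = -1296/2755, Gamma_yxx = -190/87, Gamma_yxy = 4504/2755, Gamma_yyy = -1632/2755
d^2x/dtau^2 = -(Gamma_xxx*(1/8)^2 + 2*Gamma_xxy*(1/8)*(-1) + Gamma_xyy*(-1)^2) = 111241/176320
d^2y/dtau^2 = -(Gamma_yxx*(1/8)^2 + 2*Gamma_yxy*(1/8)*(-1) + Gamma_yyy*(-1)^2) = 273793/264480


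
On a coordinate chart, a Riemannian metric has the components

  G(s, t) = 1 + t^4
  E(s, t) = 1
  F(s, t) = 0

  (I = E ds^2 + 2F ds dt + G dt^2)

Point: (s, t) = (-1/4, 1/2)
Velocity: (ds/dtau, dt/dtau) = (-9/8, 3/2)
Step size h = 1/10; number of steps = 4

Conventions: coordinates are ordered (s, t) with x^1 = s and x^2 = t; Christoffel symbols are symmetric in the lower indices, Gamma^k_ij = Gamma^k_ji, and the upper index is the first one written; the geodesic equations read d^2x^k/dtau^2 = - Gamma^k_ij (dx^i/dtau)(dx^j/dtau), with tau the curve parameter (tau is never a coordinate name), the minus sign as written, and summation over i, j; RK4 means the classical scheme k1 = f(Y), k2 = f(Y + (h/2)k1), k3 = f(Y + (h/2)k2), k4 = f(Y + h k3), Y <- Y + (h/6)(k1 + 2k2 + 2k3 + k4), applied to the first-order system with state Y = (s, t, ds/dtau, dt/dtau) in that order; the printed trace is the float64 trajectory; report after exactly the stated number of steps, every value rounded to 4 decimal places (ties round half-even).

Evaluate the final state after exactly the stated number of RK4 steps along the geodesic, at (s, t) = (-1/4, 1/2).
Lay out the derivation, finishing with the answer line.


f(Y) = (ds/dtau, dt/dtau, -Gamma^s_ij Y'^i Y'^j, -Gamma^t_ij Y'^i Y'^j) with the Gammas evaluated at the stage position; h = 0.100000; intermediate values shown to 6 dp
step 0: s = -0.2500, t = 0.5000, ds/dtau = -1.1250, dt/dtau = 1.5000
step 1:
  k1: at (s, t) = (-0.250000, 0.500000), (ds/dtau, dt/dtau) = (-1.125000, 1.500000); Gamma_sss = 0.000000, Gamma_sst = 0.000000, Gamma_stt = 0.000000, Gamma_tss = 0.000000, Gamma_tst = 0.000000, Gamma_ttt = 0.235294; k1 = (-1.125000, 1.500000, 0.000000, -0.529412)
  k2: at (s, t) = (-0.306250, 0.575000), (ds/dtau, dt/dtau) = (-1.125000, 1.473529); Gamma_sss = 0.000000, Gamma_sst = 0.000000, Gamma_stt = 0.000000, Gamma_tss = 0.000000, Gamma_tst = 0.000000, Gamma_ttt = 0.342752; k2 = (-1.125000, 1.473529, 0.000000, -0.744213)
  k3: at (s, t) = (-0.306250, 0.573676), (ds/dtau, dt/dtau) = (-1.125000, 1.462789); Gamma_sss = 0.000000, Gamma_sst = 0.000000, Gamma_stt = 0.000000, Gamma_tss = 0.000000, Gamma_tst = 0.000000, Gamma_ttt = 0.340698; k3 = (-1.125000, 1.462789, 0.000000, -0.729010)
  k4: at (s, t) = (-0.362500, 0.646279), (ds/dtau, dt/dtau) = (-1.125000, 1.427099); Gamma_sss = 0.000000, Gamma_sst = 0.000000, Gamma_stt = 0.000000, Gamma_tss = 0.000000, Gamma_tst = 0.000000, Gamma_ttt = 0.459678; k4 = (-1.125000, 1.427099, 0.000000, -0.936186)
  Y <- Y + (h/6)(k1 + 2k2 + 2k3 + k4): s = -0.3625, t = 0.6467, ds/dtau = -1.1250, dt/dtau = 1.4265
step 2:
  k1: at (s, t) = (-0.362500, 0.646662), (ds/dtau, dt/dtau) = (-1.125000, 1.426466); Gamma_sss = 0.000000, Gamma_sst = 0.000000, Gamma_stt = 0.000000, Gamma_tss = 0.000000, Gamma_tst = 0.000000, Gamma_ttt = 0.460335; k1 = (-1.125000, 1.426466, 0.000000, -0.936691)
  k2: at (s, t) = (-0.418750, 0.717986), (ds/dtau, dt/dtau) = (-1.125000, 1.379631); Gamma_sss = 0.000000, Gamma_sst = 0.000000, Gamma_stt = 0.000000, Gamma_tss = 0.000000, Gamma_tst = 0.000000, Gamma_ttt = 0.584832; k2 = (-1.125000, 1.379631, 0.000000, -1.113160)
  k3: at (s, t) = (-0.418750, 0.715644), (ds/dtau, dt/dtau) = (-1.125000, 1.370808); Gamma_sss = 0.000000, Gamma_sst = 0.000000, Gamma_stt = 0.000000, Gamma_tss = 0.000000, Gamma_tst = 0.000000, Gamma_ttt = 0.580711; k3 = (-1.125000, 1.370808, 0.000000, -1.091223)
  k4: at (s, t) = (-0.475000, 0.783743), (ds/dtau, dt/dtau) = (-1.125000, 1.317344); Gamma_sss = 0.000000, Gamma_sst = 0.000000, Gamma_stt = 0.000000, Gamma_tss = 0.000000, Gamma_tst = 0.000000, Gamma_ttt = 0.699070; k4 = (-1.125000, 1.317344, 0.000000, -1.213161)
  Y <- Y + (h/6)(k1 + 2k2 + 2k3 + k4): s = -0.4750, t = 0.7841, ds/dtau = -1.1250, dt/dtau = 1.3172
step 3:
  k1: at (s, t) = (-0.475000, 0.784074), (ds/dtau, dt/dtau) = (-1.125000, 1.317156); Gamma_sss = 0.000000, Gamma_sst = 0.000000, Gamma_stt = 0.000000, Gamma_tss = 0.000000, Gamma_tst = 0.000000, Gamma_ttt = 0.699631; k1 = (-1.125000, 1.317156, 0.000000, -1.213789)
  k2: at (s, t) = (-0.531250, 0.849932), (ds/dtau, dt/dtau) = (-1.125000, 1.256466); Gamma_sss = 0.000000, Gamma_sst = 0.000000, Gamma_stt = 0.000000, Gamma_tss = 0.000000, Gamma_tst = 0.000000, Gamma_ttt = 0.806888; k2 = (-1.125000, 1.256466, 0.000000, -1.273840)
  k3: at (s, t) = (-0.531250, 0.846897), (ds/dtau, dt/dtau) = (-1.125000, 1.253464); Gamma_sss = 0.000000, Gamma_sst = 0.000000, Gamma_stt = 0.000000, Gamma_tss = 0.000000, Gamma_tst = 0.000000, Gamma_ttt = 0.802184; k3 = (-1.125000, 1.253464, 0.000000, -1.260368)
  k4: at (s, t) = (-0.587500, 0.909420), (ds/dtau, dt/dtau) = (-1.125000, 1.191119); Gamma_sss = 0.000000, Gamma_sst = 0.000000, Gamma_stt = 0.000000, Gamma_tss = 0.000000, Gamma_tst = 0.000000, Gamma_ttt = 0.893266; k4 = (-1.125000, 1.191119, 0.000000, -1.267333)
  Y <- Y + (h/6)(k1 + 2k2 + 2k3 + k4): s = -0.5875, t = 0.9095, ds/dtau = -1.1250, dt/dtau = 1.1913
step 4:
  k1: at (s, t) = (-0.587500, 0.909543), (ds/dtau, dt/dtau) = (-1.125000, 1.191330); Gamma_sss = 0.000000, Gamma_sst = 0.000000, Gamma_stt = 0.000000, Gamma_tss = 0.000000, Gamma_tst = 0.000000, Gamma_ttt = 0.893431; k1 = (-1.125000, 1.191330, 0.000000, -1.268018)
  k2: at (s, t) = (-0.643750, 0.969109), (ds/dtau, dt/dtau) = (-1.125000, 1.127929); Gamma_sss = 0.000000, Gamma_sst = 0.000000, Gamma_stt = 0.000000, Gamma_tss = 0.000000, Gamma_tst = 0.000000, Gamma_ttt = 0.967204; k2 = (-1.125000, 1.127929, 0.000000, -1.230500)
  k3: at (s, t) = (-0.643750, 0.965939), (ds/dtau, dt/dtau) = (-1.125000, 1.129805); Gamma_sss = 0.000000, Gamma_sst = 0.000000, Gamma_stt = 0.000000, Gamma_tss = 0.000000, Gamma_tst = 0.000000, Gamma_ttt = 0.963624; k3 = (-1.125000, 1.129805, 0.000000, -1.230026)
  k4: at (s, t) = (-0.700000, 1.022523), (ds/dtau, dt/dtau) = (-1.125000, 1.068327); Gamma_sss = 0.000000, Gamma_sst = 0.000000, Gamma_stt = 0.000000, Gamma_tss = 0.000000, Gamma_tst = 0.000000, Gamma_ttt = 1.021509; k4 = (-1.125000, 1.068327, 0.000000, -1.165873)
  Y <- Y + (h/6)(k1 + 2k2 + 2k3 + k4): s = -0.7000, t = 1.0225, ds/dtau = -1.1250, dt/dtau = 1.0687

Answer: s = -0.7000, t = 1.0225, ds/dtau = -1.1250, dt/dtau = 1.0687


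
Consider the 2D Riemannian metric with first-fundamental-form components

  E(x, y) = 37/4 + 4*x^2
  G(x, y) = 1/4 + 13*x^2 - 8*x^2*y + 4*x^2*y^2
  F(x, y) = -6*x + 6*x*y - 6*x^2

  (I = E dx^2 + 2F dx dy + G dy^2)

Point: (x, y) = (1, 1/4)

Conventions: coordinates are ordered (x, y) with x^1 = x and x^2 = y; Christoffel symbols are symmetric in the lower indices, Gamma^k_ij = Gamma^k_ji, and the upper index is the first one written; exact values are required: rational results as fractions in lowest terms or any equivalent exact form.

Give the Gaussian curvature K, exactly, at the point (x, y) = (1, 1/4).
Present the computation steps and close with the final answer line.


E = 53/4, F = -21/2, G = 23/2, EG - F^2 = 337/8 at the point
E_x = 8, E_y = 0, F_x = -33/2, F_y = 6, G_x = 45/2, G_y = -6
E_yy = 0, F_xy = 6, G_xx = 45/2
Brioschi: K = (det M1 - det M2) / (EG - F^2)^2 with the standard first/second-derivative matrices M1, M2.
M1 = [[-E_yy/2 + F_xy - G_xx/2, E_x/2, F_x - E_y/2], [F_y - G_x/2, E, F], [G_y/2, F, G]] = [[-21/4, 4, -33/2], [-21/4, 53/4, -21/2], [-3, -21/2, 23/2]]; det M1 = -45411/32
M2 = [[0, E_y/2, G_x/2], [E_y/2, E, F], [G_x/2, F, G]] = [[0, 0, 45/4], [0, 53/4, -21/2], [45/4, -21/2, 23/2]]; det M2 = -107325/64
det M1 - det M2 = 16503/64; K = 16503/64 / (337/8)^2 = 16503/113569

Answer: K = 16503/113569
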